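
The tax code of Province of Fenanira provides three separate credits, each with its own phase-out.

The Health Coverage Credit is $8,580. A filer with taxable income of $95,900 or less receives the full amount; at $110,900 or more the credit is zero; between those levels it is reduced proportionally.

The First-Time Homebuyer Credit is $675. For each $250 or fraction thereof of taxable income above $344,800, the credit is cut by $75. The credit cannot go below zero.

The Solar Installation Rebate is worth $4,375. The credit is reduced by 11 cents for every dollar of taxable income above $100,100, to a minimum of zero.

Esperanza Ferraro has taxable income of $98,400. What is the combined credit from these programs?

$12,200

Health Coverage Credit: $98,400 is $2,500 into a $15,000 phase-out range, leaving 12,500/15,000 of the credit: $8,580 × 12,500/15,000 = $7,150.
First-Time Homebuyer Credit: $98,400 is at or below the $344,800 threshold, so the full $675 applies.
Solar Installation Rebate: $98,400 is at or below the $100,100 threshold, so the full $4,375 applies.
Total: $7,150 + $675 + $4,375 = $12,200.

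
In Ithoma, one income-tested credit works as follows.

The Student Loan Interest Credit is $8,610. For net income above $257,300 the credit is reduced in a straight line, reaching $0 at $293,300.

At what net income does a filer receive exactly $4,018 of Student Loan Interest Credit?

$276,500

$4,018 is 4,018/8,610 of the full $8,610, so 4,592/8,610 of the $36,000 range has been used: income = $257,300 + $36,000 × 4,592/8,610 = $276,500.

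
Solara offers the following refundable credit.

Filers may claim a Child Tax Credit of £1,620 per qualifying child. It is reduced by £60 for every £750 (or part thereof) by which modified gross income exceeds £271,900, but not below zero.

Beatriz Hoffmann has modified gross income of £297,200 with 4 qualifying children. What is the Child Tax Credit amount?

£4,440

Child Tax Credit: base = 4 × £1,620 = £6,480. income exceeds £271,900 by £25,300, which is 34 full-or-partial £750 increments; reduction = 34 × £60 = £2,040, leaving £4,440.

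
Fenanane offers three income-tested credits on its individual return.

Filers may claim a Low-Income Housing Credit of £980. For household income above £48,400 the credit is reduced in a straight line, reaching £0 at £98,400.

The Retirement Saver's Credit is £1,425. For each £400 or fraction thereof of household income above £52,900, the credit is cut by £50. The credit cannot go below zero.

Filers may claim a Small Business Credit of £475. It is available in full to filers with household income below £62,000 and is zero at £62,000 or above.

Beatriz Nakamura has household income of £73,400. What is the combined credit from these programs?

Low-Income Housing Credit: £73,400 is £25,000 into a £50,000 phase-out range, leaving 25,000/50,000 of the credit: £980 × 25,000/50,000 = £490.
Retirement Saver's Credit: income exceeds £52,900 by £20,500 → 52 increments × £50 = £2,600 ≥ base, so the credit is £0.
Small Business Credit: £73,400 meets or exceeds the £62,000 cutoff, so the credit is £0.
Total: £490 + £0 + £0 = £490.

£490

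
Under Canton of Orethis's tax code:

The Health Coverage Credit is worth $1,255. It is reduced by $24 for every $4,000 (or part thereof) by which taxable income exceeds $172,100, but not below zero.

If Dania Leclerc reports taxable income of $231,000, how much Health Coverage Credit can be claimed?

$895

Health Coverage Credit: income exceeds $172,100 by $58,900, which is 15 full-or-partial $4,000 increments; reduction = 15 × $24 = $360, leaving $895.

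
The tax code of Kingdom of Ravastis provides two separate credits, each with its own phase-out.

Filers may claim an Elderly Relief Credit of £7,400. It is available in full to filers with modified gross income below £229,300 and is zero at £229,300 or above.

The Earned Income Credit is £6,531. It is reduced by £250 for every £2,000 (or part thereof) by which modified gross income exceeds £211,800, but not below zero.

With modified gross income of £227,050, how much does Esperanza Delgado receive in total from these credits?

Elderly Relief Credit: £227,050 is below the £229,300 cutoff, so the full £7,400 applies.
Earned Income Credit: income exceeds £211,800 by £15,250, which is 8 full-or-partial £2,000 increments; reduction = 8 × £250 = £2,000, leaving £4,531.
Total: £7,400 + £4,531 = £11,931.

£11,931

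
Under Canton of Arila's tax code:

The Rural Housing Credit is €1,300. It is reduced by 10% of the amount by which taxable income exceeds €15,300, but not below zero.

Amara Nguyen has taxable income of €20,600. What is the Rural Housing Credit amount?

€770

Rural Housing Credit: 10% of the €5,300 excess over €15,300 is €530; credit = €1,300 − €530 = €770.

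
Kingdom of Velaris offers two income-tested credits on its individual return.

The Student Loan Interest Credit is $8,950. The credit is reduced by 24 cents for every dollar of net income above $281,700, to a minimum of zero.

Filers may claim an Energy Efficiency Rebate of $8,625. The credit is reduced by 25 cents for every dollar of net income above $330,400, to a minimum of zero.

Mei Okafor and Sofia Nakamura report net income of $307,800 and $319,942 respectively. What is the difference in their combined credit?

$2,686

Mei ($307,800): Student Loan Interest Credit: 24% of the $26,100 excess over $281,700 is $6,264; credit = $8,950 − $6,264 = $2,686. Energy Efficiency Rebate: $307,800 is at or below the $330,400 threshold, so the full $8,625 applies. total $2,686 + $8,625 = $11,311
Sofia ($319,942): Student Loan Interest Credit: 24% of the $38,242 excess over $281,700 is $9,178.08 ≥ base, so the credit is $0. Energy Efficiency Rebate: $319,942 is at or below the $330,400 threshold, so the full $8,625 applies. total $0 + $8,625 = $8,625
Difference: |$11,311 − $8,625| = $2,686.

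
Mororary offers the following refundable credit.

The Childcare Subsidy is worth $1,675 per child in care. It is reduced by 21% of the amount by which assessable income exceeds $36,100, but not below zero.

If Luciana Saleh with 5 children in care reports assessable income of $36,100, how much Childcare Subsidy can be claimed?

Childcare Subsidy: base = 5 × $1,675 = $8,375. $36,100 is at or below the $36,100 threshold, so the full $8,375 applies.

$8,375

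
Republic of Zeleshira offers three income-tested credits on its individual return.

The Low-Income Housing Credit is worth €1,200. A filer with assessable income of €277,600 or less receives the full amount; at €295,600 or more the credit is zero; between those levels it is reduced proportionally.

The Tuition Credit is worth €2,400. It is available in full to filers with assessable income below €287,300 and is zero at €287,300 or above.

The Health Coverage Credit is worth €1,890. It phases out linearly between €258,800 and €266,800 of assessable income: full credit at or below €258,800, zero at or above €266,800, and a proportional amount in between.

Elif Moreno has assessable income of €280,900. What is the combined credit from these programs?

Low-Income Housing Credit: €280,900 is €3,300 into a €18,000 phase-out range, leaving 14,700/18,000 of the credit: €1,200 × 14,700/18,000 = €980.
Tuition Credit: €280,900 is below the €287,300 cutoff, so the full €2,400 applies.
Health Coverage Credit: €280,900 is at or above €266,800, so the credit is €0.
Total: €980 + €2,400 + €0 = €3,380.

€3,380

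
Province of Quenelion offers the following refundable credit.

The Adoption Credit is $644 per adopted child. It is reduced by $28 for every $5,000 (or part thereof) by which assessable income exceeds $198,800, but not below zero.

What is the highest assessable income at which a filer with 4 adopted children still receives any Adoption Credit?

Full credit = 4 × $644 = $2,576.
After 91 increments the reduction is 91 × $28 = $2,548, leaving $28; one more increment wipes it out. Increment 91 ends at excess 91 × $5,000 = $455,000, so the highest qualifying income is $198,800 + $455,000 = $653,800.

$653,800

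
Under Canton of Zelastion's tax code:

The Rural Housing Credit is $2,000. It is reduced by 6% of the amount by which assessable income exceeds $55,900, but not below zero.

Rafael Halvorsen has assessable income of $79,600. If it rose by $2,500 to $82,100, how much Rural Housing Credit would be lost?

At $79,600 — 6% of the $23,700 excess over $55,900 is $1,422; credit = $2,000 − $1,422 = $578.
At $82,100 — 6% of the $26,200 excess over $55,900 is $1,572; credit = $2,000 − $1,572 = $428.
Lost: $578 − $428 = $150.

$150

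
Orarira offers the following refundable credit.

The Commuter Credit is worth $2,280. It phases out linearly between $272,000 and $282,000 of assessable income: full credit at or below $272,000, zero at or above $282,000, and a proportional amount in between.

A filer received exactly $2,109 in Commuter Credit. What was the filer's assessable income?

$2,109 is 2,109/2,280 of the full $2,280, so 171/2,280 of the $10,000 range has been used: income = $272,000 + $10,000 × 171/2,280 = $272,750.

$272,750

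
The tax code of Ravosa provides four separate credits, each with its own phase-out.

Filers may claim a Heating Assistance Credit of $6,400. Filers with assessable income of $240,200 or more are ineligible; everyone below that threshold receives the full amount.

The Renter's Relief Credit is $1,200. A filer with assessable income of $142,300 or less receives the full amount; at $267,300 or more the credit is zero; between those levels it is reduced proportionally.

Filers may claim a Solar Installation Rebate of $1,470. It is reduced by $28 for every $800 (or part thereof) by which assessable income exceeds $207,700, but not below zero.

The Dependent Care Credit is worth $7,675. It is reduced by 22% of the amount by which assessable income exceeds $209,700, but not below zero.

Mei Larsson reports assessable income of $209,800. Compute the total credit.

Heating Assistance Credit: $209,800 is below the $240,200 cutoff, so the full $6,400 applies.
Renter's Relief Credit: $209,800 is $67,500 into a $125,000 phase-out range, leaving 57,500/125,000 of the credit: $1,200 × 57,500/125,000 = $552.
Solar Installation Rebate: income exceeds $207,700 by $2,100, which is 3 full-or-partial $800 increments; reduction = 3 × $28 = $84, leaving $1,386.
Dependent Care Credit: 22% of the $100 excess over $209,700 is $22; credit = $7,675 − $22 = $7,653.
Total: $6,400 + $552 + $1,386 + $7,653 = $15,991.

$15,991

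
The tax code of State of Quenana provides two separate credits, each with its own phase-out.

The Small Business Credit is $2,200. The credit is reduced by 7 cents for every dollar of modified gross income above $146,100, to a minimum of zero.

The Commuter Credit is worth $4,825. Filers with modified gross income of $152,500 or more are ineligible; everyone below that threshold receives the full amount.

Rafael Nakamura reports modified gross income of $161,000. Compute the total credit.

Small Business Credit: 7% of the $14,900 excess over $146,100 is $1,043; credit = $2,200 − $1,043 = $1,157.
Commuter Credit: $161,000 meets or exceeds the $152,500 cutoff, so the credit is $0.
Total: $1,157 + $0 = $1,157.

$1,157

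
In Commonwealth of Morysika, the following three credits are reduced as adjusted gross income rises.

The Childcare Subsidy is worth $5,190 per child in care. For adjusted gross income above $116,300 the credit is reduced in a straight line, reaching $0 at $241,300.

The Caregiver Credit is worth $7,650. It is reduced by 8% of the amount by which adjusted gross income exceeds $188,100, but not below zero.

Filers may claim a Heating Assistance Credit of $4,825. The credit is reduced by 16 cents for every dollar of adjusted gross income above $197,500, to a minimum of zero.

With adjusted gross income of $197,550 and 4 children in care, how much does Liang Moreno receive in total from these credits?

Childcare Subsidy: base = 4 × $5,190 = $20,760. $197,550 is $81,250 into a $125,000 phase-out range, leaving 43,750/125,000 of the credit: $20,760 × 43,750/125,000 = $7,266.
Caregiver Credit: 8% of the $9,450 excess over $188,100 is $756; credit = $7,650 − $756 = $6,894.
Heating Assistance Credit: 16% of the $50 excess over $197,500 is $8; credit = $4,825 − $8 = $4,817.
Total: $7,266 + $6,894 + $4,817 = $18,977.

$18,977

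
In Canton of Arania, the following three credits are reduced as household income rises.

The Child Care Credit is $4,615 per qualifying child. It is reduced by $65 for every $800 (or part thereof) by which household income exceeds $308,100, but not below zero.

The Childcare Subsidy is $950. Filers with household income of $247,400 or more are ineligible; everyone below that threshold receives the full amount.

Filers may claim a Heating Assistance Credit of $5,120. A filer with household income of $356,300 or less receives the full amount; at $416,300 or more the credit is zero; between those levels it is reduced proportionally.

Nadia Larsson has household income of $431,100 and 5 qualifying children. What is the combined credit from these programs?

$13,065

Child Care Credit: base = 5 × $4,615 = $23,075. income exceeds $308,100 by $123,000, which is 154 full-or-partial $800 increments; reduction = 154 × $65 = $10,010, leaving $13,065.
Childcare Subsidy: $431,100 meets or exceeds the $247,400 cutoff, so the credit is $0.
Heating Assistance Credit: $431,100 is at or above $416,300, so the credit is $0.
Total: $13,065 + $0 + $0 = $13,065.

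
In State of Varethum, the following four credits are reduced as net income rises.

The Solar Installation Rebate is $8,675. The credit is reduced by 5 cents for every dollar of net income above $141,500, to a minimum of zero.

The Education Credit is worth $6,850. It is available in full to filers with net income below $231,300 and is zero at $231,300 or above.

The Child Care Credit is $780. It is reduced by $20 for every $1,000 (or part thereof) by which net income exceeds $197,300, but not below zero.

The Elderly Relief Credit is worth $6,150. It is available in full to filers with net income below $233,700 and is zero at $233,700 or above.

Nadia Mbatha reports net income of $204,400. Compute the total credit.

Solar Installation Rebate: 5% of the $62,900 excess over $141,500 is $3,145; credit = $8,675 − $3,145 = $5,530.
Education Credit: $204,400 is below the $231,300 cutoff, so the full $6,850 applies.
Child Care Credit: income exceeds $197,300 by $7,100, which is 8 full-or-partial $1,000 increments; reduction = 8 × $20 = $160, leaving $620.
Elderly Relief Credit: $204,400 is below the $233,700 cutoff, so the full $6,150 applies.
Total: $5,530 + $6,850 + $620 + $6,150 = $19,150.

$19,150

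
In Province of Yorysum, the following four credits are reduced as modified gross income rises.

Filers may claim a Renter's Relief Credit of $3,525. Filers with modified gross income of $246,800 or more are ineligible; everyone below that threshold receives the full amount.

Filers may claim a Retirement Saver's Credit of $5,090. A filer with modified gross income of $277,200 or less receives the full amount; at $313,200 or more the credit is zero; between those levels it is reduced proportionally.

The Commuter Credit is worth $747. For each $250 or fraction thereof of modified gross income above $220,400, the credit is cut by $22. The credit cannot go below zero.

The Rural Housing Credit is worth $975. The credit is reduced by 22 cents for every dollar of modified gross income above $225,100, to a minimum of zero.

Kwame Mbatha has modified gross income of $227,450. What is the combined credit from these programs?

Renter's Relief Credit: $227,450 is below the $246,800 cutoff, so the full $3,525 applies.
Retirement Saver's Credit: $227,450 is at or below the $277,200 threshold, so the full $5,090 applies.
Commuter Credit: income exceeds $220,400 by $7,050, which is 29 full-or-partial $250 increments; reduction = 29 × $22 = $638, leaving $109.
Rural Housing Credit: 22% of the $2,350 excess over $225,100 is $517; credit = $975 − $517 = $458.
Total: $3,525 + $5,090 + $109 + $458 = $9,182.

$9,182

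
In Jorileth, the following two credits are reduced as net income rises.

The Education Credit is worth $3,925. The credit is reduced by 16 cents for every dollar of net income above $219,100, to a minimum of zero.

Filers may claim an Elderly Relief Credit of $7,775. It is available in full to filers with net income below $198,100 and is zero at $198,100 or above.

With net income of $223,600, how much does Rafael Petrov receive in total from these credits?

$3,205

Education Credit: 16% of the $4,500 excess over $219,100 is $720; credit = $3,925 − $720 = $3,205.
Elderly Relief Credit: $223,600 meets or exceeds the $198,100 cutoff, so the credit is $0.
Total: $3,205 + $0 = $3,205.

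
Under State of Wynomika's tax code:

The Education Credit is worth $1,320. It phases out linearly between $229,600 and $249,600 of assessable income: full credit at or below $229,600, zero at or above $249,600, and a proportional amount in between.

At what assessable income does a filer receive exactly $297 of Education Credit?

$245,100

$297 is 297/1,320 of the full $1,320, so 1,023/1,320 of the $20,000 range has been used: income = $229,600 + $20,000 × 1,023/1,320 = $245,100.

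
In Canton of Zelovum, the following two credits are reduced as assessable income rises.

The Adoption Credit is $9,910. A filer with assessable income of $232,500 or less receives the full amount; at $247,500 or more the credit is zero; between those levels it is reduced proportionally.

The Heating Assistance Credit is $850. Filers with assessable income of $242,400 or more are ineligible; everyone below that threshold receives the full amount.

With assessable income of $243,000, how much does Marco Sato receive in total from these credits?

$2,973

Adoption Credit: $243,000 is $10,500 into a $15,000 phase-out range, leaving 4,500/15,000 of the credit: $9,910 × 4,500/15,000 = $2,973.
Heating Assistance Credit: $243,000 meets or exceeds the $242,400 cutoff, so the credit is $0.
Total: $2,973 + $0 = $2,973.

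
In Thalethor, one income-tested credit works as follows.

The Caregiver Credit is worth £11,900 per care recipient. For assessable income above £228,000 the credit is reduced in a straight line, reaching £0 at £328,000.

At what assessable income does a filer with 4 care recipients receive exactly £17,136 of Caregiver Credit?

Full credit = 4 × £11,900 = £47,600.
£17,136 is 17,136/47,600 of the full £47,600, so 30,464/47,600 of the £100,000 range has been used: income = £228,000 + £100,000 × 30,464/47,600 = £292,000.

£292,000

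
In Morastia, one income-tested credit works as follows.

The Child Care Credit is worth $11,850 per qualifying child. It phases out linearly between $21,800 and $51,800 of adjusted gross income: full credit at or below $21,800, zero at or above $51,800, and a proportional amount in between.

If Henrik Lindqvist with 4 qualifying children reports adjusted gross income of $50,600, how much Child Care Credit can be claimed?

Child Care Credit: base = 4 × $11,850 = $47,400. $50,600 is $28,800 into a $30,000 phase-out range, leaving 1,200/30,000 of the credit: $47,400 × 1,200/30,000 = $1,896.

$1,896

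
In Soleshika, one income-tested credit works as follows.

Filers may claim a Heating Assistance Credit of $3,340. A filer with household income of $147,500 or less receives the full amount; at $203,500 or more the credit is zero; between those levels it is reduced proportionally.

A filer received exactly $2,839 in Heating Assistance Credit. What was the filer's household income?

$155,900

$2,839 is 2,839/3,340 of the full $3,340, so 501/3,340 of the $56,000 range has been used: income = $147,500 + $56,000 × 501/3,340 = $155,900.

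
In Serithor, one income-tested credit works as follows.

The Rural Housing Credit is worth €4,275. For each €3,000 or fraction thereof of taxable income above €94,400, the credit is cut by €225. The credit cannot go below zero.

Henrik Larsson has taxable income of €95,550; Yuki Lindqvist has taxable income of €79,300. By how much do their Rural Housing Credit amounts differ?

€225

Henrik (€95,550): Rural Housing Credit: income exceeds €94,400 by €1,150, which is 1 full-or-partial €3,000 increment; reduction = 1 × €225 = €225, leaving €4,050.
Yuki (€79,300): Rural Housing Credit: €79,300 is at or below the €94,400 threshold, so the full €4,275 applies.
Difference: |€4,050 − €4,275| = €225.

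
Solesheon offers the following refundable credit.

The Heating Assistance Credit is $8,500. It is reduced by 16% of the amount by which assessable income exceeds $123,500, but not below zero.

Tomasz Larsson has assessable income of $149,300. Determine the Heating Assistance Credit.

$4,372

Heating Assistance Credit: 16% of the $25,800 excess over $123,500 is $4,128; credit = $8,500 − $4,128 = $4,372.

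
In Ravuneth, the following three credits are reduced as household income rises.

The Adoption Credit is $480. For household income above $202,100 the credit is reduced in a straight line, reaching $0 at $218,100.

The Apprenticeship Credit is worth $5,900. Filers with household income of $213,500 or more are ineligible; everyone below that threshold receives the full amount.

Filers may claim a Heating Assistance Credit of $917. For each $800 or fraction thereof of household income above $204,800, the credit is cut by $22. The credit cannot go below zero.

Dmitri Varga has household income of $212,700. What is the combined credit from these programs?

$6,759

Adoption Credit: $212,700 is $10,600 into a $16,000 phase-out range, leaving 5,400/16,000 of the credit: $480 × 5,400/16,000 = $162.
Apprenticeship Credit: $212,700 is below the $213,500 cutoff, so the full $5,900 applies.
Heating Assistance Credit: income exceeds $204,800 by $7,900, which is 10 full-or-partial $800 increments; reduction = 10 × $22 = $220, leaving $697.
Total: $162 + $5,900 + $697 = $6,759.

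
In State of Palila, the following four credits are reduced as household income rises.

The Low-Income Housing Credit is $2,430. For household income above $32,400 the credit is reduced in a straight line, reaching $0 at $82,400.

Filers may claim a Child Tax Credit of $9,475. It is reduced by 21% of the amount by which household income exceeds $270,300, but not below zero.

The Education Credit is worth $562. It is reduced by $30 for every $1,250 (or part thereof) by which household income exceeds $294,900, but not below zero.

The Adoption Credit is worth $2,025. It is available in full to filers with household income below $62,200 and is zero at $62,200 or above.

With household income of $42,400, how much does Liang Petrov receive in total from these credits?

Low-Income Housing Credit: $42,400 is $10,000 into a $50,000 phase-out range, leaving 40,000/50,000 of the credit: $2,430 × 40,000/50,000 = $1,944.
Child Tax Credit: $42,400 is at or below the $270,300 threshold, so the full $9,475 applies.
Education Credit: $42,400 is at or below the $294,900 threshold, so the full $562 applies.
Adoption Credit: $42,400 is below the $62,200 cutoff, so the full $2,025 applies.
Total: $1,944 + $9,475 + $562 + $2,025 = $14,006.

$14,006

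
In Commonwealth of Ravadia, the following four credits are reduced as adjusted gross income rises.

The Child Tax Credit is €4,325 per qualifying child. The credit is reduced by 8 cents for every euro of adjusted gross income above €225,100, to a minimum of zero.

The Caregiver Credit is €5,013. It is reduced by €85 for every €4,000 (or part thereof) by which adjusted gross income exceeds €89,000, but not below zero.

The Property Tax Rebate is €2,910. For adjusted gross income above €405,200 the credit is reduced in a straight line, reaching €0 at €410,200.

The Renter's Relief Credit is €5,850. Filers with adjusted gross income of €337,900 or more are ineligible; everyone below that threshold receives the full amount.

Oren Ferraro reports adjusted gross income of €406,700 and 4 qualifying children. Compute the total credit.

Child Tax Credit: base = 4 × €4,325 = €17,300. 8% of the €181,600 excess over €225,100 is €14,528; credit = €17,300 − €14,528 = €2,772.
Caregiver Credit: income exceeds €89,000 by €317,700 → 80 increments × €85 = €6,800 ≥ base, so the credit is €0.
Property Tax Rebate: €406,700 is €1,500 into a €5,000 phase-out range, leaving 3,500/5,000 of the credit: €2,910 × 3,500/5,000 = €2,037.
Renter's Relief Credit: €406,700 meets or exceeds the €337,900 cutoff, so the credit is €0.
Total: €2,772 + €0 + €2,037 + €0 = €4,809.

€4,809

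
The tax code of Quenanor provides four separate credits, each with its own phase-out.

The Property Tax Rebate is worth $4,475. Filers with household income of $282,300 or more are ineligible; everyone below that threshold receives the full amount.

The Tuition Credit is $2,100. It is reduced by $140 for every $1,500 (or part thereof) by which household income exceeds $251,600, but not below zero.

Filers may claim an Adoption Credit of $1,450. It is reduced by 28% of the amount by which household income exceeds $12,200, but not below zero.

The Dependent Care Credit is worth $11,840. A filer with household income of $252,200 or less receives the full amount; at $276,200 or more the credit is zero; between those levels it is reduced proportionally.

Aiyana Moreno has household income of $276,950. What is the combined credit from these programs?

$4,475

Property Tax Rebate: $276,950 is below the $282,300 cutoff, so the full $4,475 applies.
Tuition Credit: income exceeds $251,600 by $25,350 → 17 increments × $140 = $2,380 ≥ base, so the credit is $0.
Adoption Credit: 28% of the $264,750 excess over $12,200 is $74,130 ≥ base, so the credit is $0.
Dependent Care Credit: $276,950 is at or above $276,200, so the credit is $0.
Total: $4,475 + $0 + $0 + $0 = $4,475.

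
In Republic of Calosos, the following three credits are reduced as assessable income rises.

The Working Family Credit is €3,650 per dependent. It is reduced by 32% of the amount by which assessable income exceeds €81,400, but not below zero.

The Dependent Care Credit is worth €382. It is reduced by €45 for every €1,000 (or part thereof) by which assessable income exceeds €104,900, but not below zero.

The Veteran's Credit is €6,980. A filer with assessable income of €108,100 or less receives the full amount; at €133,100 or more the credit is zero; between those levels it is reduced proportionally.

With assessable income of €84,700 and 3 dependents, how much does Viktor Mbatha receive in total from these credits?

Working Family Credit: base = 3 × €3,650 = €10,950. 32% of the €3,300 excess over €81,400 is €1,056; credit = €10,950 − €1,056 = €9,894.
Dependent Care Credit: €84,700 is at or below the €104,900 threshold, so the full €382 applies.
Veteran's Credit: €84,700 is at or below the €108,100 threshold, so the full €6,980 applies.
Total: €9,894 + €382 + €6,980 = €17,256.

€17,256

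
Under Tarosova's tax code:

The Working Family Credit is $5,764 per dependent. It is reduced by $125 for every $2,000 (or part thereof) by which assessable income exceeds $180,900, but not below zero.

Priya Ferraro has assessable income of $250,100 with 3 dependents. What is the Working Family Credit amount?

$12,917

Working Family Credit: base = 3 × $5,764 = $17,292. income exceeds $180,900 by $69,200, which is 35 full-or-partial $2,000 increments; reduction = 35 × $125 = $4,375, leaving $12,917.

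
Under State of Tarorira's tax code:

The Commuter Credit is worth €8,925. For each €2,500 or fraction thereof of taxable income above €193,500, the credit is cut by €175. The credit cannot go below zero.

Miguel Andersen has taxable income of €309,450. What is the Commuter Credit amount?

€700

Commuter Credit: income exceeds €193,500 by €115,950, which is 47 full-or-partial €2,500 increments; reduction = 47 × €175 = €8,225, leaving €700.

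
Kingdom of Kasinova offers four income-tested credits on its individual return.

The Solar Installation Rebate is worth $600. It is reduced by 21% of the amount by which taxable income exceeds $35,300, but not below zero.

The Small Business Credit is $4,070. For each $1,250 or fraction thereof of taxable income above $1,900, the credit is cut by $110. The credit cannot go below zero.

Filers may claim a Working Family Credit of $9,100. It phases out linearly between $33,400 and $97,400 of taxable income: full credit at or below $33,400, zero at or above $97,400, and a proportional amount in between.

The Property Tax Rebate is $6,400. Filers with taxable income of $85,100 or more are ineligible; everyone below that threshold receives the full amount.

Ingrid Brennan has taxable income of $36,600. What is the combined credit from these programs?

Solar Installation Rebate: 21% of the $1,300 excess over $35,300 is $273; credit = $600 − $273 = $327.
Small Business Credit: income exceeds $1,900 by $34,700, which is 28 full-or-partial $1,250 increments; reduction = 28 × $110 = $3,080, leaving $990.
Working Family Credit: $36,600 is $3,200 into a $64,000 phase-out range, leaving 60,800/64,000 of the credit: $9,100 × 60,800/64,000 = $8,645.
Property Tax Rebate: $36,600 is below the $85,100 cutoff, so the full $6,400 applies.
Total: $327 + $990 + $8,645 + $6,400 = $16,362.

$16,362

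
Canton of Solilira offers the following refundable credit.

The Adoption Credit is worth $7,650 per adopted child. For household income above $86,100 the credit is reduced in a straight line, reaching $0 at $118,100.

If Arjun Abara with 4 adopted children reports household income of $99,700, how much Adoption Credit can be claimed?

$17,595

Adoption Credit: base = 4 × $7,650 = $30,600. $99,700 is $13,600 into a $32,000 phase-out range, leaving 18,400/32,000 of the credit: $30,600 × 18,400/32,000 = $17,595.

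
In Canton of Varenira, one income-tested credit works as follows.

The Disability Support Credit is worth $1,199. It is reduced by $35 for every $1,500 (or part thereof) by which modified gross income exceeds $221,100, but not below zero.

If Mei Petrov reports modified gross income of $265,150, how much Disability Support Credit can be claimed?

Disability Support Credit: income exceeds $221,100 by $44,050, which is 30 full-or-partial $1,500 increments; reduction = 30 × $35 = $1,050, leaving $149.

$149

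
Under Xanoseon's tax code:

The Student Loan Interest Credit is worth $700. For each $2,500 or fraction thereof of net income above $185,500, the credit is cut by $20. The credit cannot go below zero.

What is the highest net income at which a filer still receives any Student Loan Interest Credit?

After 34 increments the reduction is 34 × $20 = $680, leaving $20; one more increment wipes it out. Increment 34 ends at excess 34 × $2,500 = $85,000, so the highest qualifying income is $185,500 + $85,000 = $270,500.

$270,500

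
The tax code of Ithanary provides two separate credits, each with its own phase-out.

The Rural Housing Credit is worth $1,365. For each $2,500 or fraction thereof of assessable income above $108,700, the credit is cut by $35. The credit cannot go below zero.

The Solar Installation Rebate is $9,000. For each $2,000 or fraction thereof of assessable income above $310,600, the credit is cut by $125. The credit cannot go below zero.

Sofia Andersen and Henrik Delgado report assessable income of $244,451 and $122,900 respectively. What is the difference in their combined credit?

Sofia ($244,451): Rural Housing Credit: income exceeds $108,700 by $135,751 → 55 increments × $35 = $1,925 ≥ base, so the credit is $0. Solar Installation Rebate: $244,451 is at or below the $310,600 threshold, so the full $9,000 applies. total $0 + $9,000 = $9,000
Henrik ($122,900): Rural Housing Credit: income exceeds $108,700 by $14,200, which is 6 full-or-partial $2,500 increments; reduction = 6 × $35 = $210, leaving $1,155. Solar Installation Rebate: $122,900 is at or below the $310,600 threshold, so the full $9,000 applies. total $1,155 + $9,000 = $10,155
Difference: |$9,000 − $10,155| = $1,155.

$1,155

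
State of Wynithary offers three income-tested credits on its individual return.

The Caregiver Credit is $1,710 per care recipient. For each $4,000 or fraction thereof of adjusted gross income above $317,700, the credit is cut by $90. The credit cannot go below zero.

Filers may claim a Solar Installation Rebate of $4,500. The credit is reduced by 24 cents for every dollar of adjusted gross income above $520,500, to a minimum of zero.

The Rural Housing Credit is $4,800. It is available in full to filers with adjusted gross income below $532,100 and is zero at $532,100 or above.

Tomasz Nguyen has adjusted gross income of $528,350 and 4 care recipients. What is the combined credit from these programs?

Caregiver Credit: base = 4 × $1,710 = $6,840. income exceeds $317,700 by $210,650, which is 53 full-or-partial $4,000 increments; reduction = 53 × $90 = $4,770, leaving $2,070.
Solar Installation Rebate: 24% of the $7,850 excess over $520,500 is $1,884; credit = $4,500 − $1,884 = $2,616.
Rural Housing Credit: $528,350 is below the $532,100 cutoff, so the full $4,800 applies.
Total: $2,070 + $2,616 + $4,800 = $9,486.

$9,486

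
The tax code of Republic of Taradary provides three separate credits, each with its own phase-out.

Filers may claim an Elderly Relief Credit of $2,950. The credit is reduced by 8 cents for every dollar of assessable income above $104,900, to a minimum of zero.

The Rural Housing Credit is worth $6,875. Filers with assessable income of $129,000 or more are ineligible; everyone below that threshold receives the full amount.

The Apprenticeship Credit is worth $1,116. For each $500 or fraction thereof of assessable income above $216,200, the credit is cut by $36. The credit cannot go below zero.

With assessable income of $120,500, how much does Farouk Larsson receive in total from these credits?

Elderly Relief Credit: 8% of the $15,600 excess over $104,900 is $1,248; credit = $2,950 − $1,248 = $1,702.
Rural Housing Credit: $120,500 is below the $129,000 cutoff, so the full $6,875 applies.
Apprenticeship Credit: $120,500 is at or below the $216,200 threshold, so the full $1,116 applies.
Total: $1,702 + $6,875 + $1,116 = $9,693.

$9,693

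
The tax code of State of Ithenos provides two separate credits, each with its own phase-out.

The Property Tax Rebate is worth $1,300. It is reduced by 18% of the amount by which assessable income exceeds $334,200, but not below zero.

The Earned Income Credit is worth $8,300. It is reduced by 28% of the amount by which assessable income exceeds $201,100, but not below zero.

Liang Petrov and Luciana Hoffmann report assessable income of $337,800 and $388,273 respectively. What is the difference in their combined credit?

Liang ($337,800): Property Tax Rebate: 18% of the $3,600 excess over $334,200 is $648; credit = $1,300 − $648 = $652. Earned Income Credit: 28% of the $136,700 excess over $201,100 is $38,276 ≥ base, so the credit is $0. total $652 + $0 = $652
Luciana ($388,273): Property Tax Rebate: 18% of the $54,073 excess over $334,200 is $9,733.14 ≥ base, so the credit is $0. Earned Income Credit: 28% of the $187,173 excess over $201,100 is $52,408.44 ≥ base, so the credit is $0. total $0 + $0 = $0
Difference: |$652 − $0| = $652.

$652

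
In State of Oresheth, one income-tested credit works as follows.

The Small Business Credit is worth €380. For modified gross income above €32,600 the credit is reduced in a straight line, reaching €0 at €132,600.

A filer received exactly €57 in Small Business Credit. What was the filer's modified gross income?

€117,600

€57 is 57/380 of the full €380, so 323/380 of the €100,000 range has been used: income = €32,600 + €100,000 × 323/380 = €117,600.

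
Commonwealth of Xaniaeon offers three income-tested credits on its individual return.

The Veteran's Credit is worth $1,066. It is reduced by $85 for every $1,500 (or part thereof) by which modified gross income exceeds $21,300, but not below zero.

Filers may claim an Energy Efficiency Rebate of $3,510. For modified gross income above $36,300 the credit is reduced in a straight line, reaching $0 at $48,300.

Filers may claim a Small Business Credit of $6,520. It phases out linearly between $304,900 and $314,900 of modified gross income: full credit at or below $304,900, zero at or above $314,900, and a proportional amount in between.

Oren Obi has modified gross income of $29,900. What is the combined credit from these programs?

Veteran's Credit: income exceeds $21,300 by $8,600, which is 6 full-or-partial $1,500 increments; reduction = 6 × $85 = $510, leaving $556.
Energy Efficiency Rebate: $29,900 is at or below the $36,300 threshold, so the full $3,510 applies.
Small Business Credit: $29,900 is at or below the $304,900 threshold, so the full $6,520 applies.
Total: $556 + $3,510 + $6,520 = $10,586.

$10,586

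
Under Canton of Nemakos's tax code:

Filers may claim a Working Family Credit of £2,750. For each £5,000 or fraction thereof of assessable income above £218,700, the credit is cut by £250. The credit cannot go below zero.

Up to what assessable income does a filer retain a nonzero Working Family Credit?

After 10 increments the reduction is 10 × £250 = £2,500, leaving £250; one more increment wipes it out. Increment 10 ends at excess 10 × £5,000 = £50,000, so the highest qualifying income is £218,700 + £50,000 = £268,700.

£268,700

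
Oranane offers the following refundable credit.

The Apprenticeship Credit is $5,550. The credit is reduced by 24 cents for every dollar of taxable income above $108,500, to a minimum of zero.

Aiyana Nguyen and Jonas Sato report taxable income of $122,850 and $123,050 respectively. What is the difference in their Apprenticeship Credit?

Aiyana ($122,850): Apprenticeship Credit: 24% of the $14,350 excess over $108,500 is $3,444; credit = $5,550 − $3,444 = $2,106.
Jonas ($123,050): Apprenticeship Credit: 24% of the $14,550 excess over $108,500 is $3,492; credit = $5,550 − $3,492 = $2,058.
Difference: |$2,106 − $2,058| = $48.

$48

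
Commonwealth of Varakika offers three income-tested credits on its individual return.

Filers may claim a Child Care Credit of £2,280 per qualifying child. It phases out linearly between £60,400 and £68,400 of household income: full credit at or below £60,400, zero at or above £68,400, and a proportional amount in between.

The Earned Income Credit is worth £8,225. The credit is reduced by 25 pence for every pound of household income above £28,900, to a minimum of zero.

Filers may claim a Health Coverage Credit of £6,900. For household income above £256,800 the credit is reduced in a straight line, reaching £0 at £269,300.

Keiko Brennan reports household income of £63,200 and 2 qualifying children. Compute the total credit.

£9,864

Child Care Credit: base = 2 × £2,280 = £4,560. £63,200 is £2,800 into a £8,000 phase-out range, leaving 5,200/8,000 of the credit: £4,560 × 5,200/8,000 = £2,964.
Earned Income Credit: 25% of the £34,300 excess over £28,900 is £8,575 ≥ base, so the credit is £0.
Health Coverage Credit: £63,200 is at or below the £256,800 threshold, so the full £6,900 applies.
Total: £2,964 + £0 + £6,900 = £9,864.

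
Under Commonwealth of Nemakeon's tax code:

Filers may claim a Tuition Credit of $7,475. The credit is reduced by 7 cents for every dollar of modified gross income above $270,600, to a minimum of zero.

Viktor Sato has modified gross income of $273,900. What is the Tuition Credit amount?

$7,244

Tuition Credit: 7% of the $3,300 excess over $270,600 is $231; credit = $7,475 − $231 = $7,244.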